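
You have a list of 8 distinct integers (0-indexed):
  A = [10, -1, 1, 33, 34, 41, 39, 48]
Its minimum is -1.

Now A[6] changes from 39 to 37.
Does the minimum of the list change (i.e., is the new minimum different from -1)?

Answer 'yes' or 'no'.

Old min = -1
Change: A[6] 39 -> 37
Changed element was NOT the min; min changes only if 37 < -1.
New min = -1; changed? no

Answer: no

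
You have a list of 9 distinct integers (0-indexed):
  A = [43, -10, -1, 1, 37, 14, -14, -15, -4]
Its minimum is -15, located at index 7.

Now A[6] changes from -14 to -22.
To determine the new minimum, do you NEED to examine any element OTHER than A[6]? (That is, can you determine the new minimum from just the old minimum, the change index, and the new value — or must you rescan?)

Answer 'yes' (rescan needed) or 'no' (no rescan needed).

Old min = -15 at index 7
Change at index 6: -14 -> -22
Index 6 was NOT the min. New min = min(-15, -22). No rescan of other elements needed.
Needs rescan: no

Answer: no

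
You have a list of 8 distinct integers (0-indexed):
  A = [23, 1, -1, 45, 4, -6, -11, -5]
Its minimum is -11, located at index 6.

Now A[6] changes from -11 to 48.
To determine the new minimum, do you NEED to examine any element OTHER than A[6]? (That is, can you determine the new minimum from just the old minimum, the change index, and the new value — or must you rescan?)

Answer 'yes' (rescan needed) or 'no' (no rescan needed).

Answer: yes

Derivation:
Old min = -11 at index 6
Change at index 6: -11 -> 48
Index 6 WAS the min and new value 48 > old min -11. Must rescan other elements to find the new min.
Needs rescan: yes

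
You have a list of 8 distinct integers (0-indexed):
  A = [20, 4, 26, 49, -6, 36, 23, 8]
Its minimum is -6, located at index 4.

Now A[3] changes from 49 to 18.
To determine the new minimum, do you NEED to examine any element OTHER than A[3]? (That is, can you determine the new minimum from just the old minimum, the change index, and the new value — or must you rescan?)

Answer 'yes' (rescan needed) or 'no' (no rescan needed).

Old min = -6 at index 4
Change at index 3: 49 -> 18
Index 3 was NOT the min. New min = min(-6, 18). No rescan of other elements needed.
Needs rescan: no

Answer: no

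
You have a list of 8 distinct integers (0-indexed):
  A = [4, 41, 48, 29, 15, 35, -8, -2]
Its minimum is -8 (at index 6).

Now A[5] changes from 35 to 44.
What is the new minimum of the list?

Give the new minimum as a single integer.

Answer: -8

Derivation:
Old min = -8 (at index 6)
Change: A[5] 35 -> 44
Changed element was NOT the old min.
  New min = min(old_min, new_val) = min(-8, 44) = -8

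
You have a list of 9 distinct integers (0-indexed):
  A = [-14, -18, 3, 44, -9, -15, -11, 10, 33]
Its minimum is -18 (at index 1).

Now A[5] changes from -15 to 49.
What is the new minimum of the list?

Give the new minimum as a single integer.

Old min = -18 (at index 1)
Change: A[5] -15 -> 49
Changed element was NOT the old min.
  New min = min(old_min, new_val) = min(-18, 49) = -18

Answer: -18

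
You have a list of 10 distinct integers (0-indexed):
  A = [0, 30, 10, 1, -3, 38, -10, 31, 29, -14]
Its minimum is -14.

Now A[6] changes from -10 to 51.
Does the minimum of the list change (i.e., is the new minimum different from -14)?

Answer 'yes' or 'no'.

Answer: no

Derivation:
Old min = -14
Change: A[6] -10 -> 51
Changed element was NOT the min; min changes only if 51 < -14.
New min = -14; changed? no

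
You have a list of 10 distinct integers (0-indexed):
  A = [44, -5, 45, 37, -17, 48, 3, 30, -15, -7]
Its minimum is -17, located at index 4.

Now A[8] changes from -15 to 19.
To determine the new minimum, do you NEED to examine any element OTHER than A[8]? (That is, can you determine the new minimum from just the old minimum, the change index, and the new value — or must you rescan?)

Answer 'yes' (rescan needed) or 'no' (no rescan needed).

Answer: no

Derivation:
Old min = -17 at index 4
Change at index 8: -15 -> 19
Index 8 was NOT the min. New min = min(-17, 19). No rescan of other elements needed.
Needs rescan: no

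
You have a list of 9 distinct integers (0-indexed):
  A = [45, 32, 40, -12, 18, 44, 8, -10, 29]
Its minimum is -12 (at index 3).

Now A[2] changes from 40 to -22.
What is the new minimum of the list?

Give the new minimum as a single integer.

Old min = -12 (at index 3)
Change: A[2] 40 -> -22
Changed element was NOT the old min.
  New min = min(old_min, new_val) = min(-12, -22) = -22

Answer: -22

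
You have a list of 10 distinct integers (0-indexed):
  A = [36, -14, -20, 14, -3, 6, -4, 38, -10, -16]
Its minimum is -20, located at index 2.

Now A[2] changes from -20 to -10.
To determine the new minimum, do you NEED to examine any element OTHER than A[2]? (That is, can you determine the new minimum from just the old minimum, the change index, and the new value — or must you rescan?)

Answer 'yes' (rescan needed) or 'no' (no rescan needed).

Old min = -20 at index 2
Change at index 2: -20 -> -10
Index 2 WAS the min and new value -10 > old min -20. Must rescan other elements to find the new min.
Needs rescan: yes

Answer: yes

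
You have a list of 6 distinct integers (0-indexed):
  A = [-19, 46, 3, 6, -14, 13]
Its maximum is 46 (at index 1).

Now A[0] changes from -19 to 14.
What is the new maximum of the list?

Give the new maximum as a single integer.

Old max = 46 (at index 1)
Change: A[0] -19 -> 14
Changed element was NOT the old max.
  New max = max(old_max, new_val) = max(46, 14) = 46

Answer: 46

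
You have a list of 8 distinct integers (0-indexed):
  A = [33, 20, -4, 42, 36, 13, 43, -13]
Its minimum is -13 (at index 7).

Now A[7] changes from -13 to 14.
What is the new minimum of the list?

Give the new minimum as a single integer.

Old min = -13 (at index 7)
Change: A[7] -13 -> 14
Changed element WAS the min. Need to check: is 14 still <= all others?
  Min of remaining elements: -4
  New min = min(14, -4) = -4

Answer: -4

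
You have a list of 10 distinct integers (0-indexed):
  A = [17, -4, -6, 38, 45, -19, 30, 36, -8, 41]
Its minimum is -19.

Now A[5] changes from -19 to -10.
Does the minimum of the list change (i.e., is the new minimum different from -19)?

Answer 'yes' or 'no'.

Answer: yes

Derivation:
Old min = -19
Change: A[5] -19 -> -10
Changed element was the min; new min must be rechecked.
New min = -10; changed? yes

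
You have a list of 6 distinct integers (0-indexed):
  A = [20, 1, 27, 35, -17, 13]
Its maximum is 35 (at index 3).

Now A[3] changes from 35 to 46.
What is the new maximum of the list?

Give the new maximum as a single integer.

Old max = 35 (at index 3)
Change: A[3] 35 -> 46
Changed element WAS the max -> may need rescan.
  Max of remaining elements: 27
  New max = max(46, 27) = 46

Answer: 46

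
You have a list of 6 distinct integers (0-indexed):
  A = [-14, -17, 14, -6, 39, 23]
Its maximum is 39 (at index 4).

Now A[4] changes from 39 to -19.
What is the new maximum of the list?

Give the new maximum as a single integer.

Old max = 39 (at index 4)
Change: A[4] 39 -> -19
Changed element WAS the max -> may need rescan.
  Max of remaining elements: 23
  New max = max(-19, 23) = 23

Answer: 23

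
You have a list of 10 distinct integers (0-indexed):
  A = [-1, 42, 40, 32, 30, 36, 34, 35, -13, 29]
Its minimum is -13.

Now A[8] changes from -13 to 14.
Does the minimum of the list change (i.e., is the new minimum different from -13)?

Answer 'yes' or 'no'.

Answer: yes

Derivation:
Old min = -13
Change: A[8] -13 -> 14
Changed element was the min; new min must be rechecked.
New min = -1; changed? yes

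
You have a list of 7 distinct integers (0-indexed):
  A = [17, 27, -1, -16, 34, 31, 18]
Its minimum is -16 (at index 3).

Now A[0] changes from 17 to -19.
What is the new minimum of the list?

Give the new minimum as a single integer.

Answer: -19

Derivation:
Old min = -16 (at index 3)
Change: A[0] 17 -> -19
Changed element was NOT the old min.
  New min = min(old_min, new_val) = min(-16, -19) = -19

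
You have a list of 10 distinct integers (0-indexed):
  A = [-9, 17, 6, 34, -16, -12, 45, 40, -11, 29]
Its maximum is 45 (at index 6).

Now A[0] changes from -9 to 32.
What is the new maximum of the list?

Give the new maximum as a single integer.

Old max = 45 (at index 6)
Change: A[0] -9 -> 32
Changed element was NOT the old max.
  New max = max(old_max, new_val) = max(45, 32) = 45

Answer: 45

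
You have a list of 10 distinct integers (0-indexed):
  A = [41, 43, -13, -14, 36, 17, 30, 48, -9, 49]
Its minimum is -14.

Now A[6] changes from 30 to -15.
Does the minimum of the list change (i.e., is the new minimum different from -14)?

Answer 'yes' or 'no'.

Answer: yes

Derivation:
Old min = -14
Change: A[6] 30 -> -15
Changed element was NOT the min; min changes only if -15 < -14.
New min = -15; changed? yes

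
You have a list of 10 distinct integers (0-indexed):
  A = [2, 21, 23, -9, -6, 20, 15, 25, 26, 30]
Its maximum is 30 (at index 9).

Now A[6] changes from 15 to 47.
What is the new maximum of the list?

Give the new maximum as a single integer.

Old max = 30 (at index 9)
Change: A[6] 15 -> 47
Changed element was NOT the old max.
  New max = max(old_max, new_val) = max(30, 47) = 47

Answer: 47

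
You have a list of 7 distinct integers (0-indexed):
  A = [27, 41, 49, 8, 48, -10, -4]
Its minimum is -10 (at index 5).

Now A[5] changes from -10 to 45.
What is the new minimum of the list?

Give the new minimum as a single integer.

Old min = -10 (at index 5)
Change: A[5] -10 -> 45
Changed element WAS the min. Need to check: is 45 still <= all others?
  Min of remaining elements: -4
  New min = min(45, -4) = -4

Answer: -4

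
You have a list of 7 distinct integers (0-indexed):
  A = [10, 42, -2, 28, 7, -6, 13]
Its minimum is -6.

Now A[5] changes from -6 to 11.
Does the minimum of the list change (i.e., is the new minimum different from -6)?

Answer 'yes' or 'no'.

Answer: yes

Derivation:
Old min = -6
Change: A[5] -6 -> 11
Changed element was the min; new min must be rechecked.
New min = -2; changed? yes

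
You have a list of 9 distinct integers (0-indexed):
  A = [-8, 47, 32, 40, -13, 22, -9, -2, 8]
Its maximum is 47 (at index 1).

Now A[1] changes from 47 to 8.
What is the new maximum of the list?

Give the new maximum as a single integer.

Old max = 47 (at index 1)
Change: A[1] 47 -> 8
Changed element WAS the max -> may need rescan.
  Max of remaining elements: 40
  New max = max(8, 40) = 40

Answer: 40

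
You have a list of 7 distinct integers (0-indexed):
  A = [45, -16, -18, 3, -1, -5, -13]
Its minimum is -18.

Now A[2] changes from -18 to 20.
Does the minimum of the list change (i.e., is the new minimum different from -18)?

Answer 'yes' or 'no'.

Answer: yes

Derivation:
Old min = -18
Change: A[2] -18 -> 20
Changed element was the min; new min must be rechecked.
New min = -16; changed? yes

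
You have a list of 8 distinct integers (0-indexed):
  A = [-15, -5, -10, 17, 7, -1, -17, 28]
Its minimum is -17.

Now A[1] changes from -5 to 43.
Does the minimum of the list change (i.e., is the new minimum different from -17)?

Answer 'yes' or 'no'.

Answer: no

Derivation:
Old min = -17
Change: A[1] -5 -> 43
Changed element was NOT the min; min changes only if 43 < -17.
New min = -17; changed? no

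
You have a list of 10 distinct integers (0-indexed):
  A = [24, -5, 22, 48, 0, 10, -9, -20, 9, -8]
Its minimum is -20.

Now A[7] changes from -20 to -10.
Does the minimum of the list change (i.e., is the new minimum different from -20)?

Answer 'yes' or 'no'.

Old min = -20
Change: A[7] -20 -> -10
Changed element was the min; new min must be rechecked.
New min = -10; changed? yes

Answer: yes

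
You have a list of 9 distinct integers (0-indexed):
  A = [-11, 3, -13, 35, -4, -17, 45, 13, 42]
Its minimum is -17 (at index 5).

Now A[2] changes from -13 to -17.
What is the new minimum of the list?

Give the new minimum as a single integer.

Old min = -17 (at index 5)
Change: A[2] -13 -> -17
Changed element was NOT the old min.
  New min = min(old_min, new_val) = min(-17, -17) = -17

Answer: -17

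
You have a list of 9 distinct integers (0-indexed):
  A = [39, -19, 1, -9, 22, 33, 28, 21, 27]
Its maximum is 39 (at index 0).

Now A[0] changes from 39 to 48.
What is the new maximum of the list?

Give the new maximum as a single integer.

Old max = 39 (at index 0)
Change: A[0] 39 -> 48
Changed element WAS the max -> may need rescan.
  Max of remaining elements: 33
  New max = max(48, 33) = 48

Answer: 48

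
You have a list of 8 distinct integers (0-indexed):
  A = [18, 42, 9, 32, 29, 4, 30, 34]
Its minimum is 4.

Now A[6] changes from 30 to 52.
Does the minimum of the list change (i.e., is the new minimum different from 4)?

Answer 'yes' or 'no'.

Old min = 4
Change: A[6] 30 -> 52
Changed element was NOT the min; min changes only if 52 < 4.
New min = 4; changed? no

Answer: no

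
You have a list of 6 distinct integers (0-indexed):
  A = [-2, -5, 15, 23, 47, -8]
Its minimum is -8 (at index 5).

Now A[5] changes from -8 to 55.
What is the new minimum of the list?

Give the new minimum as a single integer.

Old min = -8 (at index 5)
Change: A[5] -8 -> 55
Changed element WAS the min. Need to check: is 55 still <= all others?
  Min of remaining elements: -5
  New min = min(55, -5) = -5

Answer: -5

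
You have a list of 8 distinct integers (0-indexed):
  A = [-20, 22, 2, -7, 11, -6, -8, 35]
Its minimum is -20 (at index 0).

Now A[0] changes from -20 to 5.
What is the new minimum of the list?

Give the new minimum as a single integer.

Answer: -8

Derivation:
Old min = -20 (at index 0)
Change: A[0] -20 -> 5
Changed element WAS the min. Need to check: is 5 still <= all others?
  Min of remaining elements: -8
  New min = min(5, -8) = -8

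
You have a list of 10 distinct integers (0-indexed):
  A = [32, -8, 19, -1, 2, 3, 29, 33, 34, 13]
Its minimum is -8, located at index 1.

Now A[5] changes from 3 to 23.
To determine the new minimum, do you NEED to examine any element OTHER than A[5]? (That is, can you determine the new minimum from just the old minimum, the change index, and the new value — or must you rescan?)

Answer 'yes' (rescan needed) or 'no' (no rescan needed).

Answer: no

Derivation:
Old min = -8 at index 1
Change at index 5: 3 -> 23
Index 5 was NOT the min. New min = min(-8, 23). No rescan of other elements needed.
Needs rescan: no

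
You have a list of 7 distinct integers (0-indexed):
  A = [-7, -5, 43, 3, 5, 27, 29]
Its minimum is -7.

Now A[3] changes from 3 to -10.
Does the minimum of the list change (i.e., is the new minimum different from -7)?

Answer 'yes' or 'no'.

Old min = -7
Change: A[3] 3 -> -10
Changed element was NOT the min; min changes only if -10 < -7.
New min = -10; changed? yes

Answer: yes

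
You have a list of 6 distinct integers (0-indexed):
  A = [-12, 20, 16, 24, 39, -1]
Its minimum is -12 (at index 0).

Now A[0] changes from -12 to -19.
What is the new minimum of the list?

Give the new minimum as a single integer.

Old min = -12 (at index 0)
Change: A[0] -12 -> -19
Changed element WAS the min. Need to check: is -19 still <= all others?
  Min of remaining elements: -1
  New min = min(-19, -1) = -19

Answer: -19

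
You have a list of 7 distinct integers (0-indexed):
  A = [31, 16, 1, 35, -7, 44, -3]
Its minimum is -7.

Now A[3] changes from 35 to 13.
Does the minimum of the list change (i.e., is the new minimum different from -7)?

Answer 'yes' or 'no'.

Answer: no

Derivation:
Old min = -7
Change: A[3] 35 -> 13
Changed element was NOT the min; min changes only if 13 < -7.
New min = -7; changed? no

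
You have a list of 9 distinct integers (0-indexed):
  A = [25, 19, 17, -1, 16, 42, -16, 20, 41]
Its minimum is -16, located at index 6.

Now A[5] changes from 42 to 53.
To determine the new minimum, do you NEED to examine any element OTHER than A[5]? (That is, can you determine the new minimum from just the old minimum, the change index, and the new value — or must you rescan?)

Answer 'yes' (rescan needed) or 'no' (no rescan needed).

Old min = -16 at index 6
Change at index 5: 42 -> 53
Index 5 was NOT the min. New min = min(-16, 53). No rescan of other elements needed.
Needs rescan: no

Answer: no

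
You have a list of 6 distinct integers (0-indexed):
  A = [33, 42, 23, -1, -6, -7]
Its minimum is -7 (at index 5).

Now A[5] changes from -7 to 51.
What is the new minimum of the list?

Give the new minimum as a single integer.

Answer: -6

Derivation:
Old min = -7 (at index 5)
Change: A[5] -7 -> 51
Changed element WAS the min. Need to check: is 51 still <= all others?
  Min of remaining elements: -6
  New min = min(51, -6) = -6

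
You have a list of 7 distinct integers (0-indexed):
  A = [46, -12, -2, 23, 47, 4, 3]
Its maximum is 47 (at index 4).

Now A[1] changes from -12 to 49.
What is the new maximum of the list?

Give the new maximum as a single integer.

Old max = 47 (at index 4)
Change: A[1] -12 -> 49
Changed element was NOT the old max.
  New max = max(old_max, new_val) = max(47, 49) = 49

Answer: 49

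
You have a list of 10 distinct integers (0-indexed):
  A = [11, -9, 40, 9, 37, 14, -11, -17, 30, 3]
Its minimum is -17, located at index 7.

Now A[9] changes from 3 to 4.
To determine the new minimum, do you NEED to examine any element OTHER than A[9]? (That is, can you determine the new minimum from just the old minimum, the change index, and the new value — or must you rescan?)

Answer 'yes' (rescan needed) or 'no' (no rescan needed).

Answer: no

Derivation:
Old min = -17 at index 7
Change at index 9: 3 -> 4
Index 9 was NOT the min. New min = min(-17, 4). No rescan of other elements needed.
Needs rescan: no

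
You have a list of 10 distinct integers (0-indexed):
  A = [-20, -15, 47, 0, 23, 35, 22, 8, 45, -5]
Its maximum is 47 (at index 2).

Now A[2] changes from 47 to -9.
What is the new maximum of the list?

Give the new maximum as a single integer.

Old max = 47 (at index 2)
Change: A[2] 47 -> -9
Changed element WAS the max -> may need rescan.
  Max of remaining elements: 45
  New max = max(-9, 45) = 45

Answer: 45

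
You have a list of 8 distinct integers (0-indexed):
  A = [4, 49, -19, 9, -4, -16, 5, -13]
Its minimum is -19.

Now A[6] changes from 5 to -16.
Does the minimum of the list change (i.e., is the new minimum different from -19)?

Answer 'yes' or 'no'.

Answer: no

Derivation:
Old min = -19
Change: A[6] 5 -> -16
Changed element was NOT the min; min changes only if -16 < -19.
New min = -19; changed? no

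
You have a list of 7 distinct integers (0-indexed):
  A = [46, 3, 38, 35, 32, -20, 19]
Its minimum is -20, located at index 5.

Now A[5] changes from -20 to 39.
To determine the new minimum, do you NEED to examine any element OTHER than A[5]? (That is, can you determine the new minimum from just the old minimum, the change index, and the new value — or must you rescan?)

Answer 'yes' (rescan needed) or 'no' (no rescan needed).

Answer: yes

Derivation:
Old min = -20 at index 5
Change at index 5: -20 -> 39
Index 5 WAS the min and new value 39 > old min -20. Must rescan other elements to find the new min.
Needs rescan: yes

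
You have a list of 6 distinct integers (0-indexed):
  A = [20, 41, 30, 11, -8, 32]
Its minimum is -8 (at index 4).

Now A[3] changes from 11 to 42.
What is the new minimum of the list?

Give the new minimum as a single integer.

Answer: -8

Derivation:
Old min = -8 (at index 4)
Change: A[3] 11 -> 42
Changed element was NOT the old min.
  New min = min(old_min, new_val) = min(-8, 42) = -8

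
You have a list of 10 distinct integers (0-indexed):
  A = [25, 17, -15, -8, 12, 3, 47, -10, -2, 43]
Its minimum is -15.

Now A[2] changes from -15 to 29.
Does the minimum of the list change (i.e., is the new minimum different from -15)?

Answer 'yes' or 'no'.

Answer: yes

Derivation:
Old min = -15
Change: A[2] -15 -> 29
Changed element was the min; new min must be rechecked.
New min = -10; changed? yes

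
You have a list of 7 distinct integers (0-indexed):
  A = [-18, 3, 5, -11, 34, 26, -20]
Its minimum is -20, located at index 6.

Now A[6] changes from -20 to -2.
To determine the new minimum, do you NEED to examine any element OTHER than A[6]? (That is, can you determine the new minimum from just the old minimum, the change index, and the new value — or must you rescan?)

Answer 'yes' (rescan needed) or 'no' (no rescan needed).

Old min = -20 at index 6
Change at index 6: -20 -> -2
Index 6 WAS the min and new value -2 > old min -20. Must rescan other elements to find the new min.
Needs rescan: yes

Answer: yes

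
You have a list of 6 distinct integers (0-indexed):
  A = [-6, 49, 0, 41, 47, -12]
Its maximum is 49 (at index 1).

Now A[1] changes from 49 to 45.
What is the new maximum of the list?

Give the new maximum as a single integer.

Answer: 47

Derivation:
Old max = 49 (at index 1)
Change: A[1] 49 -> 45
Changed element WAS the max -> may need rescan.
  Max of remaining elements: 47
  New max = max(45, 47) = 47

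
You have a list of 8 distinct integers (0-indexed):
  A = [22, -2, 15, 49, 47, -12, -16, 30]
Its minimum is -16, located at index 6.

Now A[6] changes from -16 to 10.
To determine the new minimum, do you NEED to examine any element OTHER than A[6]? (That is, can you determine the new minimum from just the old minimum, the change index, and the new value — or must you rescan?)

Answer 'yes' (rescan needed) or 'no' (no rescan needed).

Answer: yes

Derivation:
Old min = -16 at index 6
Change at index 6: -16 -> 10
Index 6 WAS the min and new value 10 > old min -16. Must rescan other elements to find the new min.
Needs rescan: yes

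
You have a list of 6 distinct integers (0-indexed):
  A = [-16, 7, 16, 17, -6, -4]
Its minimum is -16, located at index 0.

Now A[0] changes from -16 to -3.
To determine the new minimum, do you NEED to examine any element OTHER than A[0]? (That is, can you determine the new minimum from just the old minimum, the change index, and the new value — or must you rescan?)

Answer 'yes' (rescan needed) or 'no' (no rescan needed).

Answer: yes

Derivation:
Old min = -16 at index 0
Change at index 0: -16 -> -3
Index 0 WAS the min and new value -3 > old min -16. Must rescan other elements to find the new min.
Needs rescan: yes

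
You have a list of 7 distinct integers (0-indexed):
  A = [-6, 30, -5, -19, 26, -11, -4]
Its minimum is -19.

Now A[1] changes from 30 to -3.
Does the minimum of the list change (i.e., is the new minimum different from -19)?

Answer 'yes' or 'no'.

Answer: no

Derivation:
Old min = -19
Change: A[1] 30 -> -3
Changed element was NOT the min; min changes only if -3 < -19.
New min = -19; changed? no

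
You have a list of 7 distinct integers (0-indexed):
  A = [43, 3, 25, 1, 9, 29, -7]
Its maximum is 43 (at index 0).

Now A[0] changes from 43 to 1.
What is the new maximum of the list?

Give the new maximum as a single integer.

Answer: 29

Derivation:
Old max = 43 (at index 0)
Change: A[0] 43 -> 1
Changed element WAS the max -> may need rescan.
  Max of remaining elements: 29
  New max = max(1, 29) = 29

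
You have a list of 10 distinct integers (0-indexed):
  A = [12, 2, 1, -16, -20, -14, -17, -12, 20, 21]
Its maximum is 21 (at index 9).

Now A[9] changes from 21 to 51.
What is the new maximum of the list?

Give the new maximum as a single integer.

Old max = 21 (at index 9)
Change: A[9] 21 -> 51
Changed element WAS the max -> may need rescan.
  Max of remaining elements: 20
  New max = max(51, 20) = 51

Answer: 51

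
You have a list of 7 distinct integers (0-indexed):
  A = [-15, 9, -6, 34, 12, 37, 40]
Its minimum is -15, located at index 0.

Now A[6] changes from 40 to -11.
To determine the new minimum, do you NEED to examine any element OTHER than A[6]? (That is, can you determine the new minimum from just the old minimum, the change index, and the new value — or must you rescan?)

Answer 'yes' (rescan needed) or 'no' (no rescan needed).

Answer: no

Derivation:
Old min = -15 at index 0
Change at index 6: 40 -> -11
Index 6 was NOT the min. New min = min(-15, -11). No rescan of other elements needed.
Needs rescan: no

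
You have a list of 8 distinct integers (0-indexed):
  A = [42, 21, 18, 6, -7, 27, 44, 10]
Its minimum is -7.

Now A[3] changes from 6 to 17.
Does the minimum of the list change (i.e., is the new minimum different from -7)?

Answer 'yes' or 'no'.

Answer: no

Derivation:
Old min = -7
Change: A[3] 6 -> 17
Changed element was NOT the min; min changes only if 17 < -7.
New min = -7; changed? no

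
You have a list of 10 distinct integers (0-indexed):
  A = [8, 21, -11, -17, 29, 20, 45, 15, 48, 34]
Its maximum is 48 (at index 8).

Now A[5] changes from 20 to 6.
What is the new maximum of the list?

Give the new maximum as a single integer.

Old max = 48 (at index 8)
Change: A[5] 20 -> 6
Changed element was NOT the old max.
  New max = max(old_max, new_val) = max(48, 6) = 48

Answer: 48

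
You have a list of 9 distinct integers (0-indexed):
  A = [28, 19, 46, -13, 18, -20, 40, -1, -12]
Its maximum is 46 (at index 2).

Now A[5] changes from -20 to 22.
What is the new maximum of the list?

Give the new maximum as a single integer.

Old max = 46 (at index 2)
Change: A[5] -20 -> 22
Changed element was NOT the old max.
  New max = max(old_max, new_val) = max(46, 22) = 46

Answer: 46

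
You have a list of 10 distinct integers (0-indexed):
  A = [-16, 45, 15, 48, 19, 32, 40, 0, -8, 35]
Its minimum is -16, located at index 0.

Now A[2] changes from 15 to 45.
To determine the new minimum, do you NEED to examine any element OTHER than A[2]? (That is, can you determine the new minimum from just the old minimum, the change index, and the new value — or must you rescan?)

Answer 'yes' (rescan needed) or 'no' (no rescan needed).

Answer: no

Derivation:
Old min = -16 at index 0
Change at index 2: 15 -> 45
Index 2 was NOT the min. New min = min(-16, 45). No rescan of other elements needed.
Needs rescan: no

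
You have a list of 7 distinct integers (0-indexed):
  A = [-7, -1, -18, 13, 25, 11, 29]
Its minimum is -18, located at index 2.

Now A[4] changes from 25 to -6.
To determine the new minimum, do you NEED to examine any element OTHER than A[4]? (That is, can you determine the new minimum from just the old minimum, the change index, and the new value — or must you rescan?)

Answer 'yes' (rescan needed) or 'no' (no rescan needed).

Answer: no

Derivation:
Old min = -18 at index 2
Change at index 4: 25 -> -6
Index 4 was NOT the min. New min = min(-18, -6). No rescan of other elements needed.
Needs rescan: no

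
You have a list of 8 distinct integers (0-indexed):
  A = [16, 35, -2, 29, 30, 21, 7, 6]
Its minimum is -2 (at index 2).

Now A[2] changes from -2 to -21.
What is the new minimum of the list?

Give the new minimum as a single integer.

Old min = -2 (at index 2)
Change: A[2] -2 -> -21
Changed element WAS the min. Need to check: is -21 still <= all others?
  Min of remaining elements: 6
  New min = min(-21, 6) = -21

Answer: -21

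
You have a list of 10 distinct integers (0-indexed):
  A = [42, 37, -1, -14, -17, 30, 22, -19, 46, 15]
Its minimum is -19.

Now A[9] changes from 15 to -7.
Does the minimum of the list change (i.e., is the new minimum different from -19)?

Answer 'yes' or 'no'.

Old min = -19
Change: A[9] 15 -> -7
Changed element was NOT the min; min changes only if -7 < -19.
New min = -19; changed? no

Answer: no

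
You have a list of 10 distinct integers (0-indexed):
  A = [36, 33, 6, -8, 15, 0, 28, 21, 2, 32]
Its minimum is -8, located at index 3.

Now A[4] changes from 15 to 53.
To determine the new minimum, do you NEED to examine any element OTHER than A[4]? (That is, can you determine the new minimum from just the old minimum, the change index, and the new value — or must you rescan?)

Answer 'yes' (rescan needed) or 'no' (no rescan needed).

Old min = -8 at index 3
Change at index 4: 15 -> 53
Index 4 was NOT the min. New min = min(-8, 53). No rescan of other elements needed.
Needs rescan: no

Answer: no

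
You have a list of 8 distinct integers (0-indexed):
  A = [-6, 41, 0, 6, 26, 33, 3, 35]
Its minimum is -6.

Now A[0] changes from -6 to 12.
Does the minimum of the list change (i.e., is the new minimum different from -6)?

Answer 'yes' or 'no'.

Old min = -6
Change: A[0] -6 -> 12
Changed element was the min; new min must be rechecked.
New min = 0; changed? yes

Answer: yes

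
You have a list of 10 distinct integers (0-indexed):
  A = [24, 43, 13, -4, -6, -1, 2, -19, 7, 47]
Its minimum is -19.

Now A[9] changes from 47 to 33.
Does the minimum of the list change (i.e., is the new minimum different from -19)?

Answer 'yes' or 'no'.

Answer: no

Derivation:
Old min = -19
Change: A[9] 47 -> 33
Changed element was NOT the min; min changes only if 33 < -19.
New min = -19; changed? no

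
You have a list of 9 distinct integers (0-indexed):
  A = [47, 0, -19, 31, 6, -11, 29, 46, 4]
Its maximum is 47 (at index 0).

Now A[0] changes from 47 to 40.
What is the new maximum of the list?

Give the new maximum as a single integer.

Old max = 47 (at index 0)
Change: A[0] 47 -> 40
Changed element WAS the max -> may need rescan.
  Max of remaining elements: 46
  New max = max(40, 46) = 46

Answer: 46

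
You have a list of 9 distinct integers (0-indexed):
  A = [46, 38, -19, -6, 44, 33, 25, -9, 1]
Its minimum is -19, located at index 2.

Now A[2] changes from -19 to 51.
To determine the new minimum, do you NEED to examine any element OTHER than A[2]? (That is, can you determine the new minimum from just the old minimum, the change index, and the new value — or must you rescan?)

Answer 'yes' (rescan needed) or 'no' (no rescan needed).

Answer: yes

Derivation:
Old min = -19 at index 2
Change at index 2: -19 -> 51
Index 2 WAS the min and new value 51 > old min -19. Must rescan other elements to find the new min.
Needs rescan: yes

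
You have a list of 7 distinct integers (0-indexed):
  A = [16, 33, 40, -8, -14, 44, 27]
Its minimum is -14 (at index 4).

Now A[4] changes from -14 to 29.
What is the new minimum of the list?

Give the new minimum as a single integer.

Old min = -14 (at index 4)
Change: A[4] -14 -> 29
Changed element WAS the min. Need to check: is 29 still <= all others?
  Min of remaining elements: -8
  New min = min(29, -8) = -8

Answer: -8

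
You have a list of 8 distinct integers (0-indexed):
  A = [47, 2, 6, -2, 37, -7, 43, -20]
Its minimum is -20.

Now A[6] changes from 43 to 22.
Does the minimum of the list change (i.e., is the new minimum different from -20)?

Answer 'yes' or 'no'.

Answer: no

Derivation:
Old min = -20
Change: A[6] 43 -> 22
Changed element was NOT the min; min changes only if 22 < -20.
New min = -20; changed? no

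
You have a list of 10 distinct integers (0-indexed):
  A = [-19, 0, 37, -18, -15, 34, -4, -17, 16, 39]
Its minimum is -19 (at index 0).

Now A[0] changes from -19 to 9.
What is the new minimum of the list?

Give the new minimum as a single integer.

Old min = -19 (at index 0)
Change: A[0] -19 -> 9
Changed element WAS the min. Need to check: is 9 still <= all others?
  Min of remaining elements: -18
  New min = min(9, -18) = -18

Answer: -18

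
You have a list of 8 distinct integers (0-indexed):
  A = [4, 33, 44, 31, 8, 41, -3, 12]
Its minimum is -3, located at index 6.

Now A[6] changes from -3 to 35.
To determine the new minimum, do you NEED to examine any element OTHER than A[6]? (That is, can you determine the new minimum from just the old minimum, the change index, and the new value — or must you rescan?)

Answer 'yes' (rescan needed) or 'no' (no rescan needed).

Answer: yes

Derivation:
Old min = -3 at index 6
Change at index 6: -3 -> 35
Index 6 WAS the min and new value 35 > old min -3. Must rescan other elements to find the new min.
Needs rescan: yes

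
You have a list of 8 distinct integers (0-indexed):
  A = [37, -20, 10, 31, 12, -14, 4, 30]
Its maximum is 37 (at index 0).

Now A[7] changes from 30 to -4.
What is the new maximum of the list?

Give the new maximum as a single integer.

Old max = 37 (at index 0)
Change: A[7] 30 -> -4
Changed element was NOT the old max.
  New max = max(old_max, new_val) = max(37, -4) = 37

Answer: 37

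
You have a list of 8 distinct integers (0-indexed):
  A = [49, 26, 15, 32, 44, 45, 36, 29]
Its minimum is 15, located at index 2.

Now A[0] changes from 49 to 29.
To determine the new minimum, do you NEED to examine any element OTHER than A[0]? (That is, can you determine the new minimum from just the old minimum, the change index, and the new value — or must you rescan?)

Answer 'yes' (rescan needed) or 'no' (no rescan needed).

Old min = 15 at index 2
Change at index 0: 49 -> 29
Index 0 was NOT the min. New min = min(15, 29). No rescan of other elements needed.
Needs rescan: no

Answer: no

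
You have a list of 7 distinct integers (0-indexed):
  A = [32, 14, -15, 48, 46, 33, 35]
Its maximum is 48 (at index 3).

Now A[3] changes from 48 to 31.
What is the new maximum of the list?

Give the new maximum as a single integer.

Answer: 46

Derivation:
Old max = 48 (at index 3)
Change: A[3] 48 -> 31
Changed element WAS the max -> may need rescan.
  Max of remaining elements: 46
  New max = max(31, 46) = 46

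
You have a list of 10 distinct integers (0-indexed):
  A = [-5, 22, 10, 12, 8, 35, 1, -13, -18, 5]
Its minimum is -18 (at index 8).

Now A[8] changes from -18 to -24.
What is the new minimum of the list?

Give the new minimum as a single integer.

Old min = -18 (at index 8)
Change: A[8] -18 -> -24
Changed element WAS the min. Need to check: is -24 still <= all others?
  Min of remaining elements: -13
  New min = min(-24, -13) = -24

Answer: -24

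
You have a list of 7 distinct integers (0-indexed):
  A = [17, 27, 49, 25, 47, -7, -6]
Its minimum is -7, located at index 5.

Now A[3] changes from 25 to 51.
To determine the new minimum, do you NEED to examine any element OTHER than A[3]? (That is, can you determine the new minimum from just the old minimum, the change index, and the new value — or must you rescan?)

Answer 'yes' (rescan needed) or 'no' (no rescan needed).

Old min = -7 at index 5
Change at index 3: 25 -> 51
Index 3 was NOT the min. New min = min(-7, 51). No rescan of other elements needed.
Needs rescan: no

Answer: no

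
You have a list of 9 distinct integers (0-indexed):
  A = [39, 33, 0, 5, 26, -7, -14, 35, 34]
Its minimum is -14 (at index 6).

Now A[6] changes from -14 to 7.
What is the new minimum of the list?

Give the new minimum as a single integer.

Old min = -14 (at index 6)
Change: A[6] -14 -> 7
Changed element WAS the min. Need to check: is 7 still <= all others?
  Min of remaining elements: -7
  New min = min(7, -7) = -7

Answer: -7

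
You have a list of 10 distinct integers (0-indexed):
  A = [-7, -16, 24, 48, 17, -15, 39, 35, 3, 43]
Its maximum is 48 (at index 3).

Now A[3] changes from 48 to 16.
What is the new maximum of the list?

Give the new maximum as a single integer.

Answer: 43

Derivation:
Old max = 48 (at index 3)
Change: A[3] 48 -> 16
Changed element WAS the max -> may need rescan.
  Max of remaining elements: 43
  New max = max(16, 43) = 43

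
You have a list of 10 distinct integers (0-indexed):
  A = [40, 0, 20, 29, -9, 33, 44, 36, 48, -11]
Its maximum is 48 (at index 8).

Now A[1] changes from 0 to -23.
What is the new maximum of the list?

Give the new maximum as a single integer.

Old max = 48 (at index 8)
Change: A[1] 0 -> -23
Changed element was NOT the old max.
  New max = max(old_max, new_val) = max(48, -23) = 48

Answer: 48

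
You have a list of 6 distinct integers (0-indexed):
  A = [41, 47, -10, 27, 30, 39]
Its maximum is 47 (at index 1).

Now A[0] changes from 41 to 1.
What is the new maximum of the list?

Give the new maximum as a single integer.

Answer: 47

Derivation:
Old max = 47 (at index 1)
Change: A[0] 41 -> 1
Changed element was NOT the old max.
  New max = max(old_max, new_val) = max(47, 1) = 47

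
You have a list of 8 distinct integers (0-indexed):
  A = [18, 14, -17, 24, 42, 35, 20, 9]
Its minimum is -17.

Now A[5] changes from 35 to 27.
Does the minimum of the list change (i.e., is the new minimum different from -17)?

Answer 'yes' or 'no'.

Answer: no

Derivation:
Old min = -17
Change: A[5] 35 -> 27
Changed element was NOT the min; min changes only if 27 < -17.
New min = -17; changed? no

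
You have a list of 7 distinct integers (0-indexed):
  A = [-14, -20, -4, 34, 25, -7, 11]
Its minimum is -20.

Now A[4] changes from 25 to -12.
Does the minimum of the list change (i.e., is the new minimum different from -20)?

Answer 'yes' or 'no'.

Old min = -20
Change: A[4] 25 -> -12
Changed element was NOT the min; min changes only if -12 < -20.
New min = -20; changed? no

Answer: no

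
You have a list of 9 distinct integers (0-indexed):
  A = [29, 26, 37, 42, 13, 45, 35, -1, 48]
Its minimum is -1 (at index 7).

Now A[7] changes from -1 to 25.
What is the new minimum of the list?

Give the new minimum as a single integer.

Old min = -1 (at index 7)
Change: A[7] -1 -> 25
Changed element WAS the min. Need to check: is 25 still <= all others?
  Min of remaining elements: 13
  New min = min(25, 13) = 13

Answer: 13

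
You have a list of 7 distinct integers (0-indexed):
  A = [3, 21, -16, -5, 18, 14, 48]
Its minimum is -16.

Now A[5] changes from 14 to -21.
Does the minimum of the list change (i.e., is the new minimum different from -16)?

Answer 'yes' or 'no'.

Old min = -16
Change: A[5] 14 -> -21
Changed element was NOT the min; min changes only if -21 < -16.
New min = -21; changed? yes

Answer: yes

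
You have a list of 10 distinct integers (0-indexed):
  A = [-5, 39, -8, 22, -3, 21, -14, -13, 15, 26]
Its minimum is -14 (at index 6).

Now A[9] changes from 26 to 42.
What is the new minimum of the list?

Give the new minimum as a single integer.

Old min = -14 (at index 6)
Change: A[9] 26 -> 42
Changed element was NOT the old min.
  New min = min(old_min, new_val) = min(-14, 42) = -14

Answer: -14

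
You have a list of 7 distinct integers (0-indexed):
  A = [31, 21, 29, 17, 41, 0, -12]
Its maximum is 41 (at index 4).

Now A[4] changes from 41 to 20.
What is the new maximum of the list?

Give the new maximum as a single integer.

Old max = 41 (at index 4)
Change: A[4] 41 -> 20
Changed element WAS the max -> may need rescan.
  Max of remaining elements: 31
  New max = max(20, 31) = 31

Answer: 31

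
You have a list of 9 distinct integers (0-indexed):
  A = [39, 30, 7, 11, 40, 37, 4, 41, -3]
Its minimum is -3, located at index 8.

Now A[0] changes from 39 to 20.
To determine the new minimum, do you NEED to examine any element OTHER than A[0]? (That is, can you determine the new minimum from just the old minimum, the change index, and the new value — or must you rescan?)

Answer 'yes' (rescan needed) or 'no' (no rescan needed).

Answer: no

Derivation:
Old min = -3 at index 8
Change at index 0: 39 -> 20
Index 0 was NOT the min. New min = min(-3, 20). No rescan of other elements needed.
Needs rescan: no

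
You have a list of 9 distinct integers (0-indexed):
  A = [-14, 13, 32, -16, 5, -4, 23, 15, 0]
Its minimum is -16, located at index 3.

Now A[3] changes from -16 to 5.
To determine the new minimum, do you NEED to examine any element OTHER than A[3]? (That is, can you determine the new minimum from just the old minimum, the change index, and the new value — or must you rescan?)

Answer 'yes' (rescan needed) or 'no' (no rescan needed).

Old min = -16 at index 3
Change at index 3: -16 -> 5
Index 3 WAS the min and new value 5 > old min -16. Must rescan other elements to find the new min.
Needs rescan: yes

Answer: yes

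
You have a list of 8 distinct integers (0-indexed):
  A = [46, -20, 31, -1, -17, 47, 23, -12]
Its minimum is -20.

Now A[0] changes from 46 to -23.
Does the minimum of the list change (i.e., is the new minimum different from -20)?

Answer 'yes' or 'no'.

Answer: yes

Derivation:
Old min = -20
Change: A[0] 46 -> -23
Changed element was NOT the min; min changes only if -23 < -20.
New min = -23; changed? yes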